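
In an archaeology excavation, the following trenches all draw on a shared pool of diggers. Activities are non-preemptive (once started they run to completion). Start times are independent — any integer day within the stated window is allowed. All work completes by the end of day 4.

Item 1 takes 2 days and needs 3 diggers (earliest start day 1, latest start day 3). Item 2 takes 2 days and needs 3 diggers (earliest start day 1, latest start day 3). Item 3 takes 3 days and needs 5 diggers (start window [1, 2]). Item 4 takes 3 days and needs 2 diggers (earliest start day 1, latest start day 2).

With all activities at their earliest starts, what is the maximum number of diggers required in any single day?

13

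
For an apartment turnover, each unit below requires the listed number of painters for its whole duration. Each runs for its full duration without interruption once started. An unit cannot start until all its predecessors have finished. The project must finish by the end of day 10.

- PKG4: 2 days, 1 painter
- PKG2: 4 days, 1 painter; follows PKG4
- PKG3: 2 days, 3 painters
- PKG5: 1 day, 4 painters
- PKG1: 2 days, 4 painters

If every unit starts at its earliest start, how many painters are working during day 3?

1

At early start, day 3 has: PKG2.
Demand: 1 = 1.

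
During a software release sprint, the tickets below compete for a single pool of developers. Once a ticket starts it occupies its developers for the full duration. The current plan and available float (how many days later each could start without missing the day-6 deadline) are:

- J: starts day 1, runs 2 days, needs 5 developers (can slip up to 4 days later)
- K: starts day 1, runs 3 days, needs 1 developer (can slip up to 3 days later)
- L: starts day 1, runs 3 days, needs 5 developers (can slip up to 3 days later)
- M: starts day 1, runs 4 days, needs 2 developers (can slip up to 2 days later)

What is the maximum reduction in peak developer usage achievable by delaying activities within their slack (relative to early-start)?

6

Early-start peak: d1:13  d2:13  d3:8  d4:2  d5:0  d6:0 ⇒ 13.
Leveled (J@1, K@1, L@4, M@3): d1:6  d2:6  d3:3  d4:7  d5:7  d6:7 ⇒ 7.
Reduction 13 − 7 = 6.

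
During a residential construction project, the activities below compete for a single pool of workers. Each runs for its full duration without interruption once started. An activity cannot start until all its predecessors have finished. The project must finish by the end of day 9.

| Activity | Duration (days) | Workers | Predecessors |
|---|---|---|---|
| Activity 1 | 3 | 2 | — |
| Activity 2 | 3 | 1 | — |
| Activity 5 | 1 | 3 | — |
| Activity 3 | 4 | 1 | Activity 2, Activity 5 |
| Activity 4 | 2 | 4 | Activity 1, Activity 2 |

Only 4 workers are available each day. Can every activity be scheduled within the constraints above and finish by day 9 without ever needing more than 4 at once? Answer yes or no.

Schedule Activity 1@2, Activity 2@1, Activity 5@1, Activity 3@4, Activity 4@8: d1:4  d2:3  d3:3  d4:3  d5:1  d6:1  d7:1  d8:4  d9:4 — peak 4 ≤ 4.

yes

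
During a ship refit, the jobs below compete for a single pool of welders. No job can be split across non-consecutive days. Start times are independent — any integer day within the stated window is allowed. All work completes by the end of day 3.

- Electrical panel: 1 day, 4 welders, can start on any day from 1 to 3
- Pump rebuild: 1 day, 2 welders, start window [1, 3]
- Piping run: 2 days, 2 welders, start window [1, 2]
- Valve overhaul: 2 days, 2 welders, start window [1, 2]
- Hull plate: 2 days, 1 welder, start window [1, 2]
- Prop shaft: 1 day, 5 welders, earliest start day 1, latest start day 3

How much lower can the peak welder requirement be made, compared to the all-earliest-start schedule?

9

Early-start peak: d1:16  d2:5  d3:0 ⇒ 16.
Leveled (Electrical panel@1, Pump rebuild@2, Piping run@1, Valve overhaul@2, Hull plate@1, Prop shaft@3): d1:7  d2:7  d3:7 ⇒ 7.
Reduction 16 − 7 = 9.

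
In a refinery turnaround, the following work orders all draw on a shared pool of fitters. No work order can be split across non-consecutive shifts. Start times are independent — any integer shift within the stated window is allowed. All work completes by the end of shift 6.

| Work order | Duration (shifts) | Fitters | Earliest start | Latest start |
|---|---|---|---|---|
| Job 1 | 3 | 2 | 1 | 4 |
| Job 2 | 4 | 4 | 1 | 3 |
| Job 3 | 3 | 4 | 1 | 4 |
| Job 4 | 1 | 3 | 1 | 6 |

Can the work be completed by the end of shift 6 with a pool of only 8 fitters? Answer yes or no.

Schedule Job 1@1, Job 2@1, Job 3@4, Job 4@5: s1:6  s2:6  s3:6  s4:8  s5:7  s6:4 — peak 8 ≤ 8.

yes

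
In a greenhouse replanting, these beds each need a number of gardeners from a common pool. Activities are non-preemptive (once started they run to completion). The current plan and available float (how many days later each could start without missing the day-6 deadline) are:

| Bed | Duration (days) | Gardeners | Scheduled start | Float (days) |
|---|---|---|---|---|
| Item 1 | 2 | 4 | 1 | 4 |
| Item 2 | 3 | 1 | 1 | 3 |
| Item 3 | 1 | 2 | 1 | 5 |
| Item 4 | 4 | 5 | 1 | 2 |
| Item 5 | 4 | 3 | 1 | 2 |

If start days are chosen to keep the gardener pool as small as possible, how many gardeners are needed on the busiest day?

9

Early-start (Item 1@1, Item 2@1, Item 3@1, Item 4@1, Item 5@1) gives peak 15: d1:15  d2:13  d3:9  d4:8  d5:0  d6:0.
Shift Item 4→3, Item 5→2.
Schedule Item 1@1, Item 2@1, Item 3@1, Item 4@3, Item 5@2: d1:7  d2:8  d3:9  d4:8  d5:8  d6:5 — peak 9.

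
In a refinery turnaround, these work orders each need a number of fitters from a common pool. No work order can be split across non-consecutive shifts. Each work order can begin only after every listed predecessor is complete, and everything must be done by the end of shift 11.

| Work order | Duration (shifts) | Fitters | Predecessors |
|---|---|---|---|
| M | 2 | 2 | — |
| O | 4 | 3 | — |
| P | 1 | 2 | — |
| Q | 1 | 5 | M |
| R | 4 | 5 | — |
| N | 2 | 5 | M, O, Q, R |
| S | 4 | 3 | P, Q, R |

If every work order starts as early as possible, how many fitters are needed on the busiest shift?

Early-start schedule: M@1, O@1, P@1, Q@3, R@1, N@5, S@5.
Load per shift: shift 1: 12, shift 2: 10, shift 3: 13, shift 4: 8, shift 5: 8, shift 6: 8, shift 7: 3, shift 8: 3, shift 9: 0, shift 10: 0, shift 11: 0.
Peak is 13.

13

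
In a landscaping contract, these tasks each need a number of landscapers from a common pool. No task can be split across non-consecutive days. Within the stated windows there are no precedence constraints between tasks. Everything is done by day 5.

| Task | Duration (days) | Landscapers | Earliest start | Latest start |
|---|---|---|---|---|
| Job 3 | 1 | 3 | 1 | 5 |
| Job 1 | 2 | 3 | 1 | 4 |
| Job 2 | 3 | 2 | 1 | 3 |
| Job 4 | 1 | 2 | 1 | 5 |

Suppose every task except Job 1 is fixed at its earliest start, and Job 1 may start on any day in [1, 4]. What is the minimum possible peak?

7

Job 1@1: d1:10  d2:5  d3:2  d4:0  d5:0 → peak 10
Job 1@2: d1:7  d2:5  d3:5  d4:0  d5:0 → peak 7
Job 1@3: d1:7  d2:2  d3:5  d4:3  d5:0 → peak 7
Job 1@4: d1:7  d2:2  d3:2  d4:3  d5:3 → peak 7
Best is Job 1@2, peak 7.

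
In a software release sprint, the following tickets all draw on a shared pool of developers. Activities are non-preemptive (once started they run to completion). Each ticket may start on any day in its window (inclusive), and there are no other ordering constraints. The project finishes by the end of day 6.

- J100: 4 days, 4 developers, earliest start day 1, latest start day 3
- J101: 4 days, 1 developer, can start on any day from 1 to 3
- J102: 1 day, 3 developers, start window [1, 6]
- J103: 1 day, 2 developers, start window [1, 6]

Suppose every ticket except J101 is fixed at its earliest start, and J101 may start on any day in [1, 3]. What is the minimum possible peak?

9

J101@1: d1:10  d2:5  d3:5  d4:5  d5:0  d6:0 → peak 10
J101@2: d1:9  d2:5  d3:5  d4:5  d5:1  d6:0 → peak 9
J101@3: d1:9  d2:4  d3:5  d4:5  d5:1  d6:1 → peak 9
Best is J101@2, peak 9.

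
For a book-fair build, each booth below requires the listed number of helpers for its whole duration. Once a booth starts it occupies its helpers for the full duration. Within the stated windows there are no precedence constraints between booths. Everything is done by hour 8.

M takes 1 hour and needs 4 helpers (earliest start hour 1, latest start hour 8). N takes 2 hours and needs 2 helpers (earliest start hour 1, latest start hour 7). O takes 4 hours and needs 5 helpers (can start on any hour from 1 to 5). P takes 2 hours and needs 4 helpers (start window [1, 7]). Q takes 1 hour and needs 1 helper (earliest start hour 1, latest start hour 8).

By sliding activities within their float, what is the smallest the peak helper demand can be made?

Early-start (M@1, N@1, O@1, P@1, Q@1) gives peak 16: h1:16  h2:11  h3:5  h4:5  h5:0  h6:0  h7:0  h8:0.
Shift O→3, P→7, Q→2.
Schedule M@1, N@1, O@3, P@7, Q@2: h1:6  h2:3  h3:5  h4:5  h5:5  h6:5  h7:4  h8:4 — peak 6.

6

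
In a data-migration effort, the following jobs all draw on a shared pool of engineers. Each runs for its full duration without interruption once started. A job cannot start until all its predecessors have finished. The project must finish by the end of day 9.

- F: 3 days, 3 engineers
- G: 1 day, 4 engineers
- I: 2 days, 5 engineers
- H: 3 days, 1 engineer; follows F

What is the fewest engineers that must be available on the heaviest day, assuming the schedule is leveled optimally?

Early-start (F@1, G@1, I@1, H@4) gives peak 12: d1:12  d2:8  d3:3  d4:1  d5:1  d6:1  d7:0  d8:0  d9:0.
Shift G→4, I→5, H→7.
Schedule F@1, G@4, I@5, H@7: d1:3  d2:3  d3:3  d4:4  d5:5  d6:5  d7:1  d8:1  d9:1 — peak 5.

5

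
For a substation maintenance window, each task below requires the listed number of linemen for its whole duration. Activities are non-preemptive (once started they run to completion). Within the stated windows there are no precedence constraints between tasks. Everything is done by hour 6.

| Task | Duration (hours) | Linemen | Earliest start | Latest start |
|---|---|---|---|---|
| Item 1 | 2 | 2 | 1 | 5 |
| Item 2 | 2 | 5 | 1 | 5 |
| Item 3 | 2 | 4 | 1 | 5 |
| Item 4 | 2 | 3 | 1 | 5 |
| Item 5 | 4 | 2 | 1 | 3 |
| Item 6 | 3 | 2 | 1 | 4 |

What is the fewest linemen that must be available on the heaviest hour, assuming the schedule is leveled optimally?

Early-start (Item 1@1, Item 2@1, Item 3@1, Item 4@1, Item 5@1, Item 6@1) gives peak 18: h1:18  h2:18  h3:4  h4:2  h5:0  h6:0.
Shift Item 3→3, Item 4→5, Item 5→3, Item 6→3.
Schedule Item 1@1, Item 2@1, Item 3@3, Item 4@5, Item 5@3, Item 6@3: h1:7  h2:7  h3:8  h4:8  h5:7  h6:5 — peak 8.

8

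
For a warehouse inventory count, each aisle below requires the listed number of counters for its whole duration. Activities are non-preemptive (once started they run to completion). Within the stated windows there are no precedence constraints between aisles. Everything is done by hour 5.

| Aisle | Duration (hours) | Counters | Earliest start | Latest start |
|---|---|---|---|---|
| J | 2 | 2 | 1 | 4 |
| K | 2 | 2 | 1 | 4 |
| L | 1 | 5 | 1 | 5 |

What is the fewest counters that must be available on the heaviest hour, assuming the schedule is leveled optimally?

5

Early-start (J@1, K@1, L@1) gives peak 9: h1:9  h2:4  h3:0  h4:0  h5:0.
Shift L→3.
Schedule J@1, K@1, L@3: h1:4  h2:4  h3:5  h4:0  h5:0 — peak 5.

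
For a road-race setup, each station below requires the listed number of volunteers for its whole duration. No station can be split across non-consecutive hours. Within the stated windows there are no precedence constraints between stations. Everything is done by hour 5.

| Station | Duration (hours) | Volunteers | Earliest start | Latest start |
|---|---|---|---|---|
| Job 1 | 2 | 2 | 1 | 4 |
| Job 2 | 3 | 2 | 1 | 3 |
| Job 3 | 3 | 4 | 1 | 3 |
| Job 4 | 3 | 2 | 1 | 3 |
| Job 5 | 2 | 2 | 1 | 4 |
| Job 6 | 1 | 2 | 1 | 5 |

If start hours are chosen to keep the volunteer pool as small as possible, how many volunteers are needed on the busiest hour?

Early-start (Job 1@1, Job 2@1, Job 3@1, Job 4@1, Job 5@1, Job 6@1) gives peak 14: h1:14  h2:12  h3:8  h4:0  h5:0.
Shift Job 4→3, Job 5→4, Job 6→4.
Schedule Job 1@1, Job 2@1, Job 3@1, Job 4@3, Job 5@4, Job 6@4: h1:8  h2:8  h3:8  h4:6  h5:4 — peak 8.

8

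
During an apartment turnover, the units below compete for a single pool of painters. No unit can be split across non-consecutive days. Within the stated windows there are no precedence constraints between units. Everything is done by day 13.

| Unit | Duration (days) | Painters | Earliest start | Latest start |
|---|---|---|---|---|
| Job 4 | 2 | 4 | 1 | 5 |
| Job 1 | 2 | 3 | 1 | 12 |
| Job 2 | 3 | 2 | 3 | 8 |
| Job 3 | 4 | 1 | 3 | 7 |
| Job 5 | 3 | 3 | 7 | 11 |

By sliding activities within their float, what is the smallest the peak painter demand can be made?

4

Early-start (Job 4@1, Job 1@1, Job 2@3, Job 3@3, Job 5@7) gives peak 7: d1:7  d2:7  d3:3  d4:3  d5:3  d6:1  d7:3  d8:3  d9:3  d10:0  d11:0  d12:0  d13:0.
Shift Job 1→3, Job 2→5, Job 5→8.
Schedule Job 4@1, Job 1@3, Job 2@5, Job 3@3, Job 5@8: d1:4  d2:4  d3:4  d4:4  d5:3  d6:3  d7:2  d8:3  d9:3  d10:3  d11:0  d12:0  d13:0 — peak 4.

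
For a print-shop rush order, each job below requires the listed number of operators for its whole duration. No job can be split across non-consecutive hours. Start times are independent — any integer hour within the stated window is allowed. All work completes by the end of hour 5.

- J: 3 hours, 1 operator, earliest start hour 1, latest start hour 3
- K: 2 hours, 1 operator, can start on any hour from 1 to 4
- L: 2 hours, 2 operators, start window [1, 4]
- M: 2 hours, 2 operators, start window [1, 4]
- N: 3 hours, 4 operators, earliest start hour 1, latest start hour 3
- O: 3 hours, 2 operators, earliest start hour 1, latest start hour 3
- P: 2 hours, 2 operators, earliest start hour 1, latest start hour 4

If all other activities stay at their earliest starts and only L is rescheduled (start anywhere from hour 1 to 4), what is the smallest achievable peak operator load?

12

L@1: h1:14  h2:14  h3:7  h4:0  h5:0 → peak 14
L@2: h1:12  h2:14  h3:9  h4:0  h5:0 → peak 14
L@3: h1:12  h2:12  h3:9  h4:2  h5:0 → peak 12
L@4: h1:12  h2:12  h3:7  h4:2  h5:2 → peak 12
Best is L@3, peak 12.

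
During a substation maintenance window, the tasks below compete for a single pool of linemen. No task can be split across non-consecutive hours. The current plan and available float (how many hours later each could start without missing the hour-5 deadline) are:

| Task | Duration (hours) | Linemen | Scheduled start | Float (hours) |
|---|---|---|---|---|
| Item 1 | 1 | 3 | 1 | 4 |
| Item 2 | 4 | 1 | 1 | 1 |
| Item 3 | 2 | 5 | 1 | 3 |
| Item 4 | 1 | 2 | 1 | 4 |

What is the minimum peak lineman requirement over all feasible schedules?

6

Early-start (Item 1@1, Item 2@1, Item 3@1, Item 4@1) gives peak 11: h1:11  h2:6  h3:1  h4:1  h5:0.
Shift Item 3→2.
Schedule Item 1@1, Item 2@1, Item 3@2, Item 4@1: h1:6  h2:6  h3:6  h4:1  h5:0 — peak 6.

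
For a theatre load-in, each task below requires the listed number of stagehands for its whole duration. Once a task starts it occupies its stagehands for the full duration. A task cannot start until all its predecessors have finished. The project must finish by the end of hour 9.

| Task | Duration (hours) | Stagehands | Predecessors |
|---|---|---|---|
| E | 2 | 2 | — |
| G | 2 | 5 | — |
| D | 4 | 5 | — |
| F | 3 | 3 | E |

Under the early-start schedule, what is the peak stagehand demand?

Early-start schedule: E@1, G@1, D@1, F@3.
Load per hour: hour 1: 12, hour 2: 12, hour 3: 8, hour 4: 8, hour 5: 3, hour 6: 0, hour 7: 0, hour 8: 0, hour 9: 0.
Peak is 12.

12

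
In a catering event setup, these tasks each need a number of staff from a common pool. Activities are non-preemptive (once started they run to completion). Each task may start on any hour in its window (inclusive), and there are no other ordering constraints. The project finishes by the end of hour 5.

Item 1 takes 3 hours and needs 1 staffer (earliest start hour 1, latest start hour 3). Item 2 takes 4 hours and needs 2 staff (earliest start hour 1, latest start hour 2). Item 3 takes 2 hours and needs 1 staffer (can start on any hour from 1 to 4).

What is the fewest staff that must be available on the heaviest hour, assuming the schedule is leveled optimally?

3

Early-start (Item 1@1, Item 2@1, Item 3@1) gives peak 4: h1:4  h2:4  h3:3  h4:2  h5:0.
Shift Item 3→4.
Schedule Item 1@1, Item 2@1, Item 3@4: h1:3  h2:3  h3:3  h4:3  h5:1 — peak 3.
Total staffer-hours = 13 over 5 hours ⇒ peak ≥ ⌈13/5⌉ = 3, so 3 is optimal.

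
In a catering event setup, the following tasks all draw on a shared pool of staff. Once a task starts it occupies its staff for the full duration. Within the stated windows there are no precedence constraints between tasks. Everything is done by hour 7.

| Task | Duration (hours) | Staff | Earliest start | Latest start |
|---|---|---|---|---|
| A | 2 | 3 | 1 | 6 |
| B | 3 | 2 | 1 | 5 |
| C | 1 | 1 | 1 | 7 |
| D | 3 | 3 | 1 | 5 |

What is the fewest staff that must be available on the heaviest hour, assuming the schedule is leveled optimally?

5

Early-start (A@1, B@1, C@1, D@1) gives peak 9: h1:9  h2:8  h3:5  h4:0  h5:0  h6:0  h7:0.
Shift C→3, D→4.
Schedule A@1, B@1, C@3, D@4: h1:5  h2:5  h3:3  h4:3  h5:3  h6:3  h7:0 — peak 5.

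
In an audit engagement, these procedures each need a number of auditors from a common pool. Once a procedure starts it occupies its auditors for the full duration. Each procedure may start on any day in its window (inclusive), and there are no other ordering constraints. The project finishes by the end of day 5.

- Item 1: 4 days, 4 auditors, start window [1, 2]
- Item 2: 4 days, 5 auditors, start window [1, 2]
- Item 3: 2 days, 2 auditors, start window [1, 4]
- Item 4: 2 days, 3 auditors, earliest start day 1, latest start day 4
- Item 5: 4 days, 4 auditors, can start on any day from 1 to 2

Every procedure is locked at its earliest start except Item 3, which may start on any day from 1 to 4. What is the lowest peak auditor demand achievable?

Item 3@1: d1:18  d2:18  d3:13  d4:13  d5:0 → peak 18
Item 3@2: d1:16  d2:18  d3:15  d4:13  d5:0 → peak 18
Item 3@3: d1:16  d2:16  d3:15  d4:15  d5:0 → peak 16
Item 3@4: d1:16  d2:16  d3:13  d4:15  d5:2 → peak 16
Best is Item 3@3, peak 16.

16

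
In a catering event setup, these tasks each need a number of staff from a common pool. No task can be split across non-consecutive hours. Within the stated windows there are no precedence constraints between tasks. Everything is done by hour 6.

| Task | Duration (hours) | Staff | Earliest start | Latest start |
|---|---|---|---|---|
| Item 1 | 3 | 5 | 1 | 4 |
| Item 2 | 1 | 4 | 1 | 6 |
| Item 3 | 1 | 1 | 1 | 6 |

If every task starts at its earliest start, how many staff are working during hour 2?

5

At early start, hour 2 has: Item 1.
Demand: 5 = 5.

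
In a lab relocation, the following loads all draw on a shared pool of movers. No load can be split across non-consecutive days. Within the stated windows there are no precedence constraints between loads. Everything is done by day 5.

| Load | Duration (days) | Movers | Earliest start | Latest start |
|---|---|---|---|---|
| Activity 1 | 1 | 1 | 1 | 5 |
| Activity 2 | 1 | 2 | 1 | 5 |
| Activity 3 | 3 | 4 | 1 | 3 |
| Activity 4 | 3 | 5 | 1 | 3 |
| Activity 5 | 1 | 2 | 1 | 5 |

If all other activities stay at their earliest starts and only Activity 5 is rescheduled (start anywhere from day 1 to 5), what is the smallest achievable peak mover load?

12

Activity 5@1: d1:14  d2:9  d3:9  d4:0  d5:0 → peak 14
Activity 5@2: d1:12  d2:11  d3:9  d4:0  d5:0 → peak 12
Activity 5@3: d1:12  d2:9  d3:11  d4:0  d5:0 → peak 12
Activity 5@4: d1:12  d2:9  d3:9  d4:2  d5:0 → peak 12
Activity 5@5: d1:12  d2:9  d3:9  d4:0  d5:2 → peak 12
Best is Activity 5@2, peak 12.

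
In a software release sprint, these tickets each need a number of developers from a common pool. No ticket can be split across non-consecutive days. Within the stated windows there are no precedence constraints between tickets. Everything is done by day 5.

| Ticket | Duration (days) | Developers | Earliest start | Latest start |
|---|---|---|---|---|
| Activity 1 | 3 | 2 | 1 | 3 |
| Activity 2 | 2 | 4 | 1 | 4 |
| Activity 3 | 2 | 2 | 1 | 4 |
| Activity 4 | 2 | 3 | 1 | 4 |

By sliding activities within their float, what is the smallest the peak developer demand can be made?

Early-start (Activity 1@1, Activity 2@1, Activity 3@1, Activity 4@1) gives peak 11: d1:11  d2:11  d3:2  d4:0  d5:0.
Shift Activity 3→3, Activity 4→4.
Schedule Activity 1@1, Activity 2@1, Activity 3@3, Activity 4@4: d1:6  d2:6  d3:4  d4:5  d5:3 — peak 6.

6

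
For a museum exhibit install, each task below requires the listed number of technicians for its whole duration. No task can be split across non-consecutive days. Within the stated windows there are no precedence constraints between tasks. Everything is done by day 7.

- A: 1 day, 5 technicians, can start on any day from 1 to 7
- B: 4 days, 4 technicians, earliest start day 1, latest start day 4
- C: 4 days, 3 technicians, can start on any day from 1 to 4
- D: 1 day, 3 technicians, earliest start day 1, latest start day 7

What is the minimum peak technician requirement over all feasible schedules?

Early-start (A@1, B@1, C@1, D@1) gives peak 15: d1:15  d2:7  d3:7  d4:7  d5:0  d6:0  d7:0.
Shift B→2, C→2, D→6.
Schedule A@1, B@2, C@2, D@6: d1:5  d2:7  d3:7  d4:7  d5:7  d6:3  d7:0 — peak 7.

7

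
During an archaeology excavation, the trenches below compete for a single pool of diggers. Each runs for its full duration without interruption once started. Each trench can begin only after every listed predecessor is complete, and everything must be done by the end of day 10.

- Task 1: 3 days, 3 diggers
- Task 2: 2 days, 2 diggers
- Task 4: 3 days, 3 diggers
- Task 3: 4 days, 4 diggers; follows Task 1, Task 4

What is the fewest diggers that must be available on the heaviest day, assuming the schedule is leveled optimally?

Early-start (Task 1@1, Task 2@1, Task 4@1, Task 3@4) gives peak 8: d1:8  d2:8  d3:6  d4:4  d5:4  d6:4  d7:4  d8:0  d9:0  d10:0.
Shift Task 4→4, Task 3→7.
Schedule Task 1@1, Task 2@1, Task 4@4, Task 3@7: d1:5  d2:5  d3:3  d4:3  d5:3  d6:3  d7:4  d8:4  d9:4  d10:4 — peak 5.

5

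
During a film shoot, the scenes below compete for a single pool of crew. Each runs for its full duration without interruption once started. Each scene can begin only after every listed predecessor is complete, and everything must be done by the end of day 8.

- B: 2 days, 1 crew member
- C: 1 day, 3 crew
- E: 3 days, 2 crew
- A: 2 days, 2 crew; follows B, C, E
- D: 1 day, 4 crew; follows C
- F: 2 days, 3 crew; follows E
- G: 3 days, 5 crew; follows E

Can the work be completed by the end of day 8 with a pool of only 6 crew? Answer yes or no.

yes

Schedule B@1, C@1, E@1, A@4, D@3, F@4, G@6: d1:6  d2:3  d3:6  d4:5  d5:5  d6:5  d7:5  d8:5 — peak 6 ≤ 6.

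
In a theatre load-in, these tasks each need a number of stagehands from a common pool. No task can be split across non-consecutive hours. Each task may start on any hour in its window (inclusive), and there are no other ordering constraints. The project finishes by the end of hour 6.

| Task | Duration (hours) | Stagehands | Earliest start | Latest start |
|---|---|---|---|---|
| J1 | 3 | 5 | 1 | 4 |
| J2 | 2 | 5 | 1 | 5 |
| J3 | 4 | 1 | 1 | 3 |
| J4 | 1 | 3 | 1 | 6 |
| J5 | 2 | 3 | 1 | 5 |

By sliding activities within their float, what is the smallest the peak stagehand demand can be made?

Early-start (J1@1, J2@1, J3@1, J4@1, J5@1) gives peak 17: h1:17  h2:14  h3:6  h4:1  h5:0  h6:0.
Shift J2→4, J4→6, J5→5.
Schedule J1@1, J2@4, J3@1, J4@6, J5@5: h1:6  h2:6  h3:6  h4:6  h5:8  h6:6 — peak 8.

8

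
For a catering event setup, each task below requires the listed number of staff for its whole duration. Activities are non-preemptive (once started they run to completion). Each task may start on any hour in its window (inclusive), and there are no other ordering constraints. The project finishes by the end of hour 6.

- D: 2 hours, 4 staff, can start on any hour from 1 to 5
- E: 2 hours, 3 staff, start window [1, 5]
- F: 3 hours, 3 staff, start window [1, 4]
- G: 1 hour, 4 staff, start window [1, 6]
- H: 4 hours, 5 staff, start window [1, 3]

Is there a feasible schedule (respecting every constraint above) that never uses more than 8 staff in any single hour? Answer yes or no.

yes

Schedule D@1, E@2, F@4, G@1, H@3: h1:8  h2:7  h3:8  h4:8  h5:8  h6:8 — peak 8 ≤ 8.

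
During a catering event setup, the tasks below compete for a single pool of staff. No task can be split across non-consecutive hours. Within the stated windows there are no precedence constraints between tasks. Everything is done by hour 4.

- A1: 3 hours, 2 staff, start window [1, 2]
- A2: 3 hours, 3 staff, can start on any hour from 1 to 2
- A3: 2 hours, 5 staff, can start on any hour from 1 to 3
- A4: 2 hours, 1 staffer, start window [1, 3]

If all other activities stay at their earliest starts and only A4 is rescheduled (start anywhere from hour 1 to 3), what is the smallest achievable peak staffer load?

A4@1: h1:11  h2:11  h3:5  h4:0 → peak 11
A4@2: h1:10  h2:11  h3:6  h4:0 → peak 11
A4@3: h1:10  h2:10  h3:6  h4:1 → peak 10
Best is A4@3, peak 10.

10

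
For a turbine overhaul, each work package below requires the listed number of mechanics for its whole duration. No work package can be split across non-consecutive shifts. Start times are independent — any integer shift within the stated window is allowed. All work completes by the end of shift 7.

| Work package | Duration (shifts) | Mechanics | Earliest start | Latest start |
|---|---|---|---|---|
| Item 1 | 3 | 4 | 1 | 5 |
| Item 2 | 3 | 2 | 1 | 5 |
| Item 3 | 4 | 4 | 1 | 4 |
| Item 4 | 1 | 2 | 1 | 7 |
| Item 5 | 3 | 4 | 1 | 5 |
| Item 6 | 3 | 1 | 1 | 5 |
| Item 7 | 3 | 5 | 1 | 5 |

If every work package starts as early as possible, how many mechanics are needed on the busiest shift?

22

Early-start schedule: Item 1@1, Item 2@1, Item 3@1, Item 4@1, Item 5@1, Item 6@1, Item 7@1.
Load per shift: shift 1: 22, shift 2: 20, shift 3: 20, shift 4: 4, shift 5: 0, shift 6: 0, shift 7: 0.
Peak is 22.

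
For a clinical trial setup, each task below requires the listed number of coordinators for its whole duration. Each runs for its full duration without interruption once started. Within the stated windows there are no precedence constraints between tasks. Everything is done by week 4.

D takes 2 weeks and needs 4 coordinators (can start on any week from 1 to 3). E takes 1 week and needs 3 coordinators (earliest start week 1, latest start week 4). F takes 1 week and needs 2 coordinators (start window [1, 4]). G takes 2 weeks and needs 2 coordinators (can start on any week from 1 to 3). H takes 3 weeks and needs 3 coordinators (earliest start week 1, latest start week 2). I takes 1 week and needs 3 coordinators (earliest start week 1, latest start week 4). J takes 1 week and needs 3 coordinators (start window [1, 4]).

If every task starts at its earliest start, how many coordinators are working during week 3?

3

At early start, week 3 has: H.
Demand: 3 = 3.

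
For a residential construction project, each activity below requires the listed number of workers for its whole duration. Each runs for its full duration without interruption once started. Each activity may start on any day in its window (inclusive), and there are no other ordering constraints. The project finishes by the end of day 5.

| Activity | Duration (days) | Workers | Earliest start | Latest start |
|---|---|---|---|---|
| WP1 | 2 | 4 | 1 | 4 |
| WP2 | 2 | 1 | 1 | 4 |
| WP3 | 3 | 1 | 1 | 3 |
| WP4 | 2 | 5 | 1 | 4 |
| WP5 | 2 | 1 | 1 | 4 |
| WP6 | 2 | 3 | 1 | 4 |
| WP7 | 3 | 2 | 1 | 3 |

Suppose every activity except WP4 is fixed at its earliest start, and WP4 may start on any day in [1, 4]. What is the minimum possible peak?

12

WP4@1: d1:17  d2:17  d3:3  d4:0  d5:0 → peak 17
WP4@2: d1:12  d2:17  d3:8  d4:0  d5:0 → peak 17
WP4@3: d1:12  d2:12  d3:8  d4:5  d5:0 → peak 12
WP4@4: d1:12  d2:12  d3:3  d4:5  d5:5 → peak 12
Best is WP4@3, peak 12.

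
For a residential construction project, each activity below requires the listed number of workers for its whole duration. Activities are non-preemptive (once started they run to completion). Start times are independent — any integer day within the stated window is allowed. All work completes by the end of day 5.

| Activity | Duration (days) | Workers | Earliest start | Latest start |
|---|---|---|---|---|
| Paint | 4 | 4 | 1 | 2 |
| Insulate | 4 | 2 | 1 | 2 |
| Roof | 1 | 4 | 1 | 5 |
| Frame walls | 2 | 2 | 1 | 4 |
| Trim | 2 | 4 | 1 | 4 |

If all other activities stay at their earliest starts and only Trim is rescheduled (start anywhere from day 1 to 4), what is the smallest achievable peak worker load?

Trim@1: d1:16  d2:12  d3:6  d4:6  d5:0 → peak 16
Trim@2: d1:12  d2:12  d3:10  d4:6  d5:0 → peak 12
Trim@3: d1:12  d2:8  d3:10  d4:10  d5:0 → peak 12
Trim@4: d1:12  d2:8  d3:6  d4:10  d5:4 → peak 12
Best is Trim@2, peak 12.

12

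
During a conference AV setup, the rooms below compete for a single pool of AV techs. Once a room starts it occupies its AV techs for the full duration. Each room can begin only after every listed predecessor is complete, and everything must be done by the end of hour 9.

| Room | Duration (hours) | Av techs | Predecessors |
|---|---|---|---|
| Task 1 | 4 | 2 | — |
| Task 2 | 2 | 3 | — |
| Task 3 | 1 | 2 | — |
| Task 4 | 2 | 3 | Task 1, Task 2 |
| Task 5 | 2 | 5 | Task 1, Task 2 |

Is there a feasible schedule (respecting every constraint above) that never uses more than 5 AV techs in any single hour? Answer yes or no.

Schedule Task 1@1, Task 2@1, Task 3@3, Task 4@5, Task 5@7: h1:5  h2:5  h3:4  h4:2  h5:3  h6:3  h7:5  h8:5  h9:0 — peak 5 ≤ 5.

yes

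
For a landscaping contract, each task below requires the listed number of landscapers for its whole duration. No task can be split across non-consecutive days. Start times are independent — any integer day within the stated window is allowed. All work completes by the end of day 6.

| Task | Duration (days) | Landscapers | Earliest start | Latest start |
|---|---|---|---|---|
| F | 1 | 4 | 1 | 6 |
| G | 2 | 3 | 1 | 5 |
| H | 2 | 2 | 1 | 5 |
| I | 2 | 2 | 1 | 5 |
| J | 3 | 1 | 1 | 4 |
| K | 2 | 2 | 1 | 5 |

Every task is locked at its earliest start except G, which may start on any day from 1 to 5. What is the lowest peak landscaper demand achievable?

11

G@1: d1:14  d2:10  d3:1  d4:0  d5:0  d6:0 → peak 14
G@2: d1:11  d2:10  d3:4  d4:0  d5:0  d6:0 → peak 11
G@3: d1:11  d2:7  d3:4  d4:3  d5:0  d6:0 → peak 11
G@4: d1:11  d2:7  d3:1  d4:3  d5:3  d6:0 → peak 11
G@5: d1:11  d2:7  d3:1  d4:0  d5:3  d6:3 → peak 11
Best is G@2, peak 11.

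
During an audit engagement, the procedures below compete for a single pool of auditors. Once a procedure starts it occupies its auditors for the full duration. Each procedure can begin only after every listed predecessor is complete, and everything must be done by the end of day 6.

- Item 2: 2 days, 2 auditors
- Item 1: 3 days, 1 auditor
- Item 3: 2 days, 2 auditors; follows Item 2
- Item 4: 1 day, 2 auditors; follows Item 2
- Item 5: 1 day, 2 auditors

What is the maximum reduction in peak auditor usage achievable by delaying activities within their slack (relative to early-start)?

2

Early-start peak: d1:5  d2:3  d3:5  d4:2  d5:0  d6:0 ⇒ 5.
Leveled (Item 2@1, Item 1@1, Item 3@3, Item 4@5, Item 5@6): d1:3  d2:3  d3:3  d4:2  d5:2  d6:2 ⇒ 3.
Reduction 5 − 3 = 2.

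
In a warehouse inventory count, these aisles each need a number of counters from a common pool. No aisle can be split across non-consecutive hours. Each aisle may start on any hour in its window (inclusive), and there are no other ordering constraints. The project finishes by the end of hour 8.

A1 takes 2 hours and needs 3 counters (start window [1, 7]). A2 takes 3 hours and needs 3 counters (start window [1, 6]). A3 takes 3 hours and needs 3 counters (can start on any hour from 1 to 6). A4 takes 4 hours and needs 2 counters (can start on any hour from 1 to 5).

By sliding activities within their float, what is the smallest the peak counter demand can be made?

Early-start (A1@1, A2@1, A3@1, A4@1) gives peak 11: h1:11  h2:11  h3:8  h4:2  h5:0  h6:0  h7:0  h8:0.
Shift A2→3, A3→6.
Schedule A1@1, A2@3, A3@6, A4@1: h1:5  h2:5  h3:5  h4:5  h5:3  h6:3  h7:3  h8:3 — peak 5.

5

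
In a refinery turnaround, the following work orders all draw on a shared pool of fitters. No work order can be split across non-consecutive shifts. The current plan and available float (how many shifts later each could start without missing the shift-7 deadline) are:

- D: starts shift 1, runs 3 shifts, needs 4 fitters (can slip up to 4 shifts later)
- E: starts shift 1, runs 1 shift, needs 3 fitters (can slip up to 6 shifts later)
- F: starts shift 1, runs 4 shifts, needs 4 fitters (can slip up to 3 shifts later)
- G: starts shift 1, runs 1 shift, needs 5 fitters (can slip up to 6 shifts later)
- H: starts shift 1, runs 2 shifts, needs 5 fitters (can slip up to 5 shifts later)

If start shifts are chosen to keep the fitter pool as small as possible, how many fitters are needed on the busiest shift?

8

Early-start (D@1, E@1, F@1, G@1, H@1) gives peak 21: s1:21  s2:13  s3:8  s4:4  s5:0  s6:0  s7:0.
Shift E→4, G→5, H→6.
Schedule D@1, E@4, F@1, G@5, H@6: s1:8  s2:8  s3:8  s4:7  s5:5  s6:5  s7:5 — peak 8.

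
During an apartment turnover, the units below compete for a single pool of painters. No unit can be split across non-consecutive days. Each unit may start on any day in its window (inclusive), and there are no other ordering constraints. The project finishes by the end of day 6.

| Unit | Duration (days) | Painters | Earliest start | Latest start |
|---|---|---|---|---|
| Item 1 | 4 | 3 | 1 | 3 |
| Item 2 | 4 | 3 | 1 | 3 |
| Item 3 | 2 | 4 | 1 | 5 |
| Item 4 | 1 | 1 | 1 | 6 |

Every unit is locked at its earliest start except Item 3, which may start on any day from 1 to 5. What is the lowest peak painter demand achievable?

Item 3@1: d1:11  d2:10  d3:6  d4:6  d5:0  d6:0 → peak 11
Item 3@2: d1:7  d2:10  d3:10  d4:6  d5:0  d6:0 → peak 10
Item 3@3: d1:7  d2:6  d3:10  d4:10  d5:0  d6:0 → peak 10
Item 3@4: d1:7  d2:6  d3:6  d4:10  d5:4  d6:0 → peak 10
Item 3@5: d1:7  d2:6  d3:6  d4:6  d5:4  d6:4 → peak 7
Best is Item 3@5, peak 7.

7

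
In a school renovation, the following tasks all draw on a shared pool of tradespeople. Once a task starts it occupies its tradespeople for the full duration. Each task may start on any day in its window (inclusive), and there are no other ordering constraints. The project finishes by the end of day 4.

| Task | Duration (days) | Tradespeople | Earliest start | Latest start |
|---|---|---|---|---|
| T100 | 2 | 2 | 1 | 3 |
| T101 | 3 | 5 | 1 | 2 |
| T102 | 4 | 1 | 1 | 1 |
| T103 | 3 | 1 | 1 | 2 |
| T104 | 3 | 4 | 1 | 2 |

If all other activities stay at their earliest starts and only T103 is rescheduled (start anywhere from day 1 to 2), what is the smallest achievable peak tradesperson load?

T103@1: d1:13  d2:13  d3:11  d4:1 → peak 13
T103@2: d1:12  d2:13  d3:11  d4:2 → peak 13
Best is T103@1, peak 13.

13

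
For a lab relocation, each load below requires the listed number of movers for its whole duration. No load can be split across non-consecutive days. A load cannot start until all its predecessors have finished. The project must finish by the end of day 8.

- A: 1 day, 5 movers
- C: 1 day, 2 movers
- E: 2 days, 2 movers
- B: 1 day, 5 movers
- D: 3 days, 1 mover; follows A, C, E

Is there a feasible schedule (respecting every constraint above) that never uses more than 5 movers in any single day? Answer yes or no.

Schedule A@1, C@2, E@2, B@4, D@5: d1:5  d2:4  d3:2  d4:5  d5:1  d6:1  d7:1  d8:0 — peak 5 ≤ 5.

yes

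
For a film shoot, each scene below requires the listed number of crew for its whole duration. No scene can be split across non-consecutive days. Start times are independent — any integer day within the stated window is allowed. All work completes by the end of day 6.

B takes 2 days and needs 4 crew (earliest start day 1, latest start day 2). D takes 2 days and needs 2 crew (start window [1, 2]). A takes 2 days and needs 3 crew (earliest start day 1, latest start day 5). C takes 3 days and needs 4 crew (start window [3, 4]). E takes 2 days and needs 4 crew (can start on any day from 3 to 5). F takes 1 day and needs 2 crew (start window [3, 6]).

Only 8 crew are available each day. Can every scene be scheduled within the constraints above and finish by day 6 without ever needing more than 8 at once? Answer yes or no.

yes

Schedule B@1, D@1, A@3, C@3, E@5, F@6: d1:6  d2:6  d3:7  d4:7  d5:8  d6:6 — peak 8 ≤ 8.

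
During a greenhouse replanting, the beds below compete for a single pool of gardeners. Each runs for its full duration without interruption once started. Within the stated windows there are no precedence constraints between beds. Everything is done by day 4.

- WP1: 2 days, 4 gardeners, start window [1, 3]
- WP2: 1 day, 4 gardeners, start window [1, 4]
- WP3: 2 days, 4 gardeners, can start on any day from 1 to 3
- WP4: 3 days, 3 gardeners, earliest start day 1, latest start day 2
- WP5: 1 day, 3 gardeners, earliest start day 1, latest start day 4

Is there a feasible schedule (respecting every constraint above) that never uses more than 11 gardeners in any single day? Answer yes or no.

yes

Schedule WP1@1, WP2@1, WP3@3, WP4@2, WP5@2: d1:8  d2:10  d3:7  d4:7 — peak 10 ≤ 11.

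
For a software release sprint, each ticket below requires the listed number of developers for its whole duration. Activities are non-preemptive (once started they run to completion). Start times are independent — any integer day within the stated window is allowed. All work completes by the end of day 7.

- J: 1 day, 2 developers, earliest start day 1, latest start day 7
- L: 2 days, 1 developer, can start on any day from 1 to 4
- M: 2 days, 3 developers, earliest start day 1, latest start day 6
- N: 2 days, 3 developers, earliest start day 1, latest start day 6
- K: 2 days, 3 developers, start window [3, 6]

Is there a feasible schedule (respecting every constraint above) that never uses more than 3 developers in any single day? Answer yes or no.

Total developer-days = 22; over 7 days the average is 22/7 > 3, so some day must exceed 3.

no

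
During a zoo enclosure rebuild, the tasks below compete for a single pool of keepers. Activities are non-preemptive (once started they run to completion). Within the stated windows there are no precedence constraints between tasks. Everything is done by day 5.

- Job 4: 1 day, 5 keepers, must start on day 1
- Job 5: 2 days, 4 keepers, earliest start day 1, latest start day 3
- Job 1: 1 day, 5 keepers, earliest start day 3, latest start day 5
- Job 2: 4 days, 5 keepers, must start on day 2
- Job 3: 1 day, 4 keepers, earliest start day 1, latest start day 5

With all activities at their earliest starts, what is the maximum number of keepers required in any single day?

13

Early-start schedule: Job 4@1, Job 5@1, Job 1@3, Job 2@2, Job 3@1.
Load per day: day 1: 13, day 2: 9, day 3: 10, day 4: 5, day 5: 5.
Peak is 13.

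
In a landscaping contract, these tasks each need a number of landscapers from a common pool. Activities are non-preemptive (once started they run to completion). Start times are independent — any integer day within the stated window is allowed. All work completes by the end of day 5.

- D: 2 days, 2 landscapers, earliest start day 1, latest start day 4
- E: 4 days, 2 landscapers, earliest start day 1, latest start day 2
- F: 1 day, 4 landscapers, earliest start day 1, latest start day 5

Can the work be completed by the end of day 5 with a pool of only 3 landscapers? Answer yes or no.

no

Total landscaper-days = 16; over 5 days the average is 16/5 > 3, so some day must exceed 3.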